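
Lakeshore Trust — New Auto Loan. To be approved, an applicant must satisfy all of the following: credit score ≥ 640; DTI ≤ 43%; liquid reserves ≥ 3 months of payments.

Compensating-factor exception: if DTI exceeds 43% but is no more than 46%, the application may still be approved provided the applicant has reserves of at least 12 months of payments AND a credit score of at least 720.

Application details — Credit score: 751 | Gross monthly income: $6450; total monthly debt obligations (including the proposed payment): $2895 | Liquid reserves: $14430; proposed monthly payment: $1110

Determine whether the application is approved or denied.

Credit score 751 ≥ 640 (meets base)
DTI: 2,895 ÷ 6,450 = 44.9%, over the 43% base limit.
Reserves: 14,430 ÷ 1,110 = 13.0 months (meets 3-month minimum)
DTI 44.9% is within the 43%–46% exception band; checking compensating factors.
Override check — reserves: 13.0 mo (ok); score: 751 (ok).
Both compensating conditions met → exception applies.

Approved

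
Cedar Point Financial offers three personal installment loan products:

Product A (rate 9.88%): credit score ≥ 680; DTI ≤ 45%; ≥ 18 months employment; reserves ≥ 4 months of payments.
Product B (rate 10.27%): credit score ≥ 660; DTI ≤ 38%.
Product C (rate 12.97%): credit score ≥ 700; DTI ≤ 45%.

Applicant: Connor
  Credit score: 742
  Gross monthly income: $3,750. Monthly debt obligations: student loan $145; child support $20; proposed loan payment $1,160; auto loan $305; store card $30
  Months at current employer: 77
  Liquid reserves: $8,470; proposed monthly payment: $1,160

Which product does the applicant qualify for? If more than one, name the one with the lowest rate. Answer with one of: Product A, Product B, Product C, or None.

Product A

Total debts = (145 + 20 + 1,160 + 305 + 30) = 1,660; DTI = 1,660/3,750 = 44.3%.
Reserves = 8,470/1,160 = 7.3 months.
Product A: score 742 ≥ 680; DTI 44.3% ≤ 45%; employment 77 ≥ 18 mo; reserves 7.3 ≥ 4 mo → qualifies.
Product B: score 742 ≥ 660; DTI 44.3% > 38% → does not qualify.
Product C: score 742 ≥ 700; DTI 44.3% ≤ 45% → qualifies.
Qualifying: Product A, Product C. Lowest rate is 9.88% → Product A.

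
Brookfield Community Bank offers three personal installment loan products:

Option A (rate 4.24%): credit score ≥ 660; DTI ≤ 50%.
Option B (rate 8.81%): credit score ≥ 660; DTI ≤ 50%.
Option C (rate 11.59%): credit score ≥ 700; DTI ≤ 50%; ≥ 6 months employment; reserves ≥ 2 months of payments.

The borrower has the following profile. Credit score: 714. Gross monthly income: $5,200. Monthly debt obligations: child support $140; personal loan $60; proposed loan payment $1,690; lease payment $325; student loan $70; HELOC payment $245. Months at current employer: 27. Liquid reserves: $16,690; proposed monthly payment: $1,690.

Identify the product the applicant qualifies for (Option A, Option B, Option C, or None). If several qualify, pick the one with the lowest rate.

Total debts = (140 + 60 + 1,690 + 325 + 70 + 245) = 2,530; DTI = 2,530/5,200 = 48.7%.
Reserves = 16,690/1,690 = 9.9 months.
Option A: score 714 ≥ 660; DTI 48.7% ≤ 50% → qualifies.
Option B: score 714 ≥ 660; DTI 48.7% ≤ 50% → qualifies.
Option C: score 714 ≥ 700; DTI 48.7% ≤ 50%; employment 27 ≥ 6 mo; reserves 9.9 ≥ 2 mo → qualifies.
Qualifying: Option A, Option B, Option C. Lowest rate is 4.24% → Option A.

Option A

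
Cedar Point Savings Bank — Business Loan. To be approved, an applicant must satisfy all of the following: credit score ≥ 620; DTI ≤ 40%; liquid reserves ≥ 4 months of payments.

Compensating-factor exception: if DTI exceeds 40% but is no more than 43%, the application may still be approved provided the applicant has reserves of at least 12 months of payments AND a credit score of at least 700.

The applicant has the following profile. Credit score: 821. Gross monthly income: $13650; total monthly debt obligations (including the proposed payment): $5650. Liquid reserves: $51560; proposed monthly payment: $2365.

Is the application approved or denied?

Credit score 821 ≥ 620 (meets base)
DTI: 5,650 ÷ 13,650 = 41.4%, over the 40% base limit.
Reserves: 51,560 ÷ 2,365 = 21.8 months (meets 4-month minimum)
DTI 41.4% is within the 40%–43% exception band; checking compensating factors.
Override check — reserves: 21.8 mo (ok); score: 821 (ok).
Both override conditions satisfied; DTI exception granted.

Approved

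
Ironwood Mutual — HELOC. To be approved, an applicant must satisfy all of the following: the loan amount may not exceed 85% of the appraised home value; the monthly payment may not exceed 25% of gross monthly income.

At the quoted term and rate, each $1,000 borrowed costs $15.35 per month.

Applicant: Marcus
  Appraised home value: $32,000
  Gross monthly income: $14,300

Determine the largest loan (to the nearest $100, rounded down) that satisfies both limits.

$27,200

Payment cap: 25% × $14,300 = $3,575/month.
At $15.35 per $1,000, that supports 3,575/15.35 × 1,000 ≈ $232,899 → $232,800.
LTV cap: 85% × $32,000 = $27,200 → $27,200.
Binding constraint: loan-to-value.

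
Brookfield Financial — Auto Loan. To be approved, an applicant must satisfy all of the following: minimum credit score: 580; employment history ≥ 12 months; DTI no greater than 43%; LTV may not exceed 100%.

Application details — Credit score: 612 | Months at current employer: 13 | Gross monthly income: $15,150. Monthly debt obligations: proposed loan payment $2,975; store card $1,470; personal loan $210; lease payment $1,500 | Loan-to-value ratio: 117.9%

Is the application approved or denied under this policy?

Credit score 612 ≥ 580 (meets)
Employment 13 ≥ 12 months
Total monthly debts = (2,975 + 1,470 + 210 + 1,500) = 6,155. DTI: 6,155 ÷ 15,150 = 40.6%, within the 43% cap
LTV 117.9% > 100%
Fails on LTV.

Denied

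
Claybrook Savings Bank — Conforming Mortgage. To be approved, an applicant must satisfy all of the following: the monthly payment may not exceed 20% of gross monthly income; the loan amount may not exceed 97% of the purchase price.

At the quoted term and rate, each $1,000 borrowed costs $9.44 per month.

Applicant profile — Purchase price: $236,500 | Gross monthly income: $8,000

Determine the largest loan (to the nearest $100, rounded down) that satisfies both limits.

$169,400

Payment cap: 20% × $8,000 = $1,600/month.
At $9.44 per $1,000, that supports 1,600/9.44 × 1,000 ≈ $169,491 → $169,400.
LTV cap: 97% × $236,500 = $229,405 → $229,400.
Binding constraint: payment-to-income.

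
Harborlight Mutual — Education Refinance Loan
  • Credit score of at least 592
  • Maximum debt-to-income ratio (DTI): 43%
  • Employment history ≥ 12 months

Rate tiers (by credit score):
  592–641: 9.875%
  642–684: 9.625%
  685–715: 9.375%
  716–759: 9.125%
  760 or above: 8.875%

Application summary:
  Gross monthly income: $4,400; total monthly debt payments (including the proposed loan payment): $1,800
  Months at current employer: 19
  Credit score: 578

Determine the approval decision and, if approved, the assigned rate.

Denied

Credit score 578 < 592 (below minimum)
Employment 19 ≥ 12 months
DTI = 1,800/4,400 = 40.9% ≤ 43%
Not all requirements met → denied.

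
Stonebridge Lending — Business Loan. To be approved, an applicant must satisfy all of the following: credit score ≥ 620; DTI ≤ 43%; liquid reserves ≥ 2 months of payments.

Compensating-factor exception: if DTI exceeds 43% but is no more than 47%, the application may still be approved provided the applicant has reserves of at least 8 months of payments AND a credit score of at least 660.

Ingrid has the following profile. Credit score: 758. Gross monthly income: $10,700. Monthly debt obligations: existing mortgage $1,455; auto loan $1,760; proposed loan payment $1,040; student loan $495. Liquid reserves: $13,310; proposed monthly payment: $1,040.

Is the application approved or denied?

Credit score 758 ≥ 620 (meets base)
Total debts = (1,455 + 1,760 + 1,040 + 495) = 4,750. DTI = 4,750/10,700 = 44.4% > 43% — standard DTI limit exceeded.
Reserves = 13,310/1,040 = 12.8 months ≥ 2
44.4% falls in the override range (43%–47%), so the compensating-factor test applies.
Reserves 12.8 ≥ 8 months; credit score 758 ≥ 660.
Both compensating conditions met → exception applies.

Approved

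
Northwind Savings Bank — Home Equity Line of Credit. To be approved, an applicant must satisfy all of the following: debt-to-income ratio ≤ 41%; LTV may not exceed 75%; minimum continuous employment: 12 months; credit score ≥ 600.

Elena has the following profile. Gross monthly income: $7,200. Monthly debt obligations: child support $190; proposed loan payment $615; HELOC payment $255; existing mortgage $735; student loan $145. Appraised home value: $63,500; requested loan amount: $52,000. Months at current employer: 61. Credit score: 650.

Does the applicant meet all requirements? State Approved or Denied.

Denied

Total monthly debts = (190 + 615 + 255 + 735 + 145) = 1,940. DTI: 1,940 ÷ 7,200 = 26.9%, within the 41% cap
LTV = 52,000/63,500 = 81.9% > 75%
Employment 61 ≥ 12 months
Credit score 650 ≥ 600 (meets)
Fails on LTV.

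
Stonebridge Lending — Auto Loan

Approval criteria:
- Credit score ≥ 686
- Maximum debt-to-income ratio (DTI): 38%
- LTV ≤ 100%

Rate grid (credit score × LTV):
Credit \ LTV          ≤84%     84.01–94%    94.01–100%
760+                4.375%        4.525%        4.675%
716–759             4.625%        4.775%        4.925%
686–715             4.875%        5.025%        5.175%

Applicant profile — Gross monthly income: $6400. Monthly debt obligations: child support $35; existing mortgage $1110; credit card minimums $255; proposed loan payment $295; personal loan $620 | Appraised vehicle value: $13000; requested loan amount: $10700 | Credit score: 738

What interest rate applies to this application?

4.625%

Credit score 738 ≥ 686; Total monthly debts = (35 + 1,110 + 255 + 295 + 620) = 2,315. DTI = 2,315/6,400 = 36.2% ≤ 38%
LTV: 10,700 ÷ 13,000 = 82.3%, within 100% cap
Row: 738 falls in 716–759. Column: 82.3% falls in ≤84%. Rate = 4.625%.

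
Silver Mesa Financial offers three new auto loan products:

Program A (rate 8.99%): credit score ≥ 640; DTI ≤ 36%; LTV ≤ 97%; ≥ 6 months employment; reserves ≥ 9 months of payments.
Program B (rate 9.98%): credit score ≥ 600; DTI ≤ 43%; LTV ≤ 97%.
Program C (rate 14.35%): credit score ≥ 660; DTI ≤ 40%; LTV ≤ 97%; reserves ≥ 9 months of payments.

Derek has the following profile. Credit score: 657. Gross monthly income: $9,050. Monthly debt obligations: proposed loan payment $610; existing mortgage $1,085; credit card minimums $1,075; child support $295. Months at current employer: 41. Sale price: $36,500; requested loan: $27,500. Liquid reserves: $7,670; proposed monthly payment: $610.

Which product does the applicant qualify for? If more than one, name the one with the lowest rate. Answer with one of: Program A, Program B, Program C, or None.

Program A

Total debts = (610 + 1,085 + 1,075 + 295) = 3,065; DTI = 3,065/9,050 = 33.9%.
LTV = 27,500/36,500 = 75.3%.
Reserves = 7,670/610 = 12.6 months.
Program A: score 657 ≥ 640; DTI 33.9% ≤ 36%; LTV 75.3% ≤ 97%; employment 41 ≥ 6 mo; reserves 12.6 ≥ 9 mo → qualifies.
Program B: score 657 ≥ 600; DTI 33.9% ≤ 43%; LTV 75.3% ≤ 97% → qualifies.
Program C: score 657 < 660; DTI 33.9% ≤ 40%; LTV 75.3% ≤ 97%; reserves 12.6 ≥ 9 mo → does not qualify.
Qualifying: Program A, Program B. Lowest rate is 8.99% → Program A.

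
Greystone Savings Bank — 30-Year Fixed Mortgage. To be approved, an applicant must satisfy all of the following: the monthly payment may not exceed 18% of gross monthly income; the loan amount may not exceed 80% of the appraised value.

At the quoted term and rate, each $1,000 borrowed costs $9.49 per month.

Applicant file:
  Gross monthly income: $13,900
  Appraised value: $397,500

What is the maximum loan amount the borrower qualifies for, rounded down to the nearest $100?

Payment cap: 18% × $13,900 = $2,502/month.
At $9.49 per $1,000, that supports 2,502/9.49 × 1,000 ≈ $263,645 → $263,600.
LTV cap: 80% × $397,500 = $318,000 → $318,000.
Binding constraint: payment-to-income.

$263,600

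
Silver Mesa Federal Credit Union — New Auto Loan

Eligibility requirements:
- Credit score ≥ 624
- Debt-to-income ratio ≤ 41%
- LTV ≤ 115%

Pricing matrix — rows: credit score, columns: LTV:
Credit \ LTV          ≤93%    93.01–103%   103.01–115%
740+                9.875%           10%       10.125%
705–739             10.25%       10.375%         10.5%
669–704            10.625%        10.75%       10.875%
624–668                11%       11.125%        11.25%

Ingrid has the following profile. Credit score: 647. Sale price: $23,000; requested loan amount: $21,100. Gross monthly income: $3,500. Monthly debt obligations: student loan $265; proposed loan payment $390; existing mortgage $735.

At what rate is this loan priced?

Credit score 647 ≥ 624; Total monthly debts = (265 + 390 + 735) = 1,390. DTI: 1,390 ÷ 3,500 = 39.7%, within the 41% cap
LTV: 21,100 ÷ 23,000 = 91.7%, within 115% cap
Score 647 is in the 624–668 band; LTV 91.7% is in the ≤93% band → 11%.

11%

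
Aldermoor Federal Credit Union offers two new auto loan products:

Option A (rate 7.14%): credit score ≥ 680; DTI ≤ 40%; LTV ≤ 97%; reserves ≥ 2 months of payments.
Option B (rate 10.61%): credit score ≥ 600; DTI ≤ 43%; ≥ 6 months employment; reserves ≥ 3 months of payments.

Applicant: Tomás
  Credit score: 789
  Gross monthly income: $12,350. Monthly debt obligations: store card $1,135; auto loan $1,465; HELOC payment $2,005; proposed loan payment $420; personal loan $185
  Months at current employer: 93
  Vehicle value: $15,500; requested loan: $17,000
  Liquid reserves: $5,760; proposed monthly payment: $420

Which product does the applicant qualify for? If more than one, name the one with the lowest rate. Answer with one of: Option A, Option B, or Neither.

Option B

Total debts = (1,135 + 1,465 + 2,005 + 420 + 185) = 5,210; DTI = 5,210/12,350 = 42.2%.
LTV = 17,000/15,500 = 109.7%.
Reserves = 5,760/420 = 13.7 months.
Option A: score 789 ≥ 680; DTI 42.2% > 40%; LTV 109.7% > 97%; reserves 13.7 ≥ 2 mo → does not qualify.
Option B: score 789 ≥ 600; DTI 42.2% ≤ 43%; employment 93 ≥ 6 mo; reserves 13.7 ≥ 3 mo → qualifies.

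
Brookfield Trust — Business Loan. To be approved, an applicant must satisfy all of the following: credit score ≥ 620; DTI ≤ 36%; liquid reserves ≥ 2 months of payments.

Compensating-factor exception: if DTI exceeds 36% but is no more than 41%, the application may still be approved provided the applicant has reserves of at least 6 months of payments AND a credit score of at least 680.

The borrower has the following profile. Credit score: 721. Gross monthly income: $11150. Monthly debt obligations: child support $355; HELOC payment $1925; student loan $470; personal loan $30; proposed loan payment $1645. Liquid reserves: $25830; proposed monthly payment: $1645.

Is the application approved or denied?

Approved

Credit score 721 ≥ 620 (meets base)
Total debts = (355 + 1,925 + 470 + 30 + 1,645) = 4,425. DTI = 4,425/11,150 = 39.7% > 36% — standard DTI limit exceeded.
Liquid reserves cover 25,830/1,645 = 15.7 months — ≥ 2 required
DTI 39.7% is within the 36%–41% exception band; checking compensating factors.
Override check — reserves: 15.7 mo (ok); score: 721 (ok).
Both compensating conditions met → exception applies.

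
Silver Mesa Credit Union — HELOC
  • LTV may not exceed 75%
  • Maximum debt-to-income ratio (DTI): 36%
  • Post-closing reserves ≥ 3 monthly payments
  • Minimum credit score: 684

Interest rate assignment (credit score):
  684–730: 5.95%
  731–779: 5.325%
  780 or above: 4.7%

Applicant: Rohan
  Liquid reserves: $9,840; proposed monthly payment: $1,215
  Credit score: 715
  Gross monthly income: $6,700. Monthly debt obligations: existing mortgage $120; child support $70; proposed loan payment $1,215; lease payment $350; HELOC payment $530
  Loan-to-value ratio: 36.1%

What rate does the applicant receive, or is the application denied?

Approved at 5.95%

Credit score 715 ≥ 684 (meets minimum)
Reserves = 9,840/1,215 = 8.1 months ≥ 3
LTV 36.1% ≤ 75%
Total monthly debts = (120 + 70 + 1,215 + 350 + 530) = 2,285. Debt-to-income = 2,285/6,700 = 34.1% — meets 36% limit
All requirements met. Score 715 falls in the 684–730 tier → 5.95%.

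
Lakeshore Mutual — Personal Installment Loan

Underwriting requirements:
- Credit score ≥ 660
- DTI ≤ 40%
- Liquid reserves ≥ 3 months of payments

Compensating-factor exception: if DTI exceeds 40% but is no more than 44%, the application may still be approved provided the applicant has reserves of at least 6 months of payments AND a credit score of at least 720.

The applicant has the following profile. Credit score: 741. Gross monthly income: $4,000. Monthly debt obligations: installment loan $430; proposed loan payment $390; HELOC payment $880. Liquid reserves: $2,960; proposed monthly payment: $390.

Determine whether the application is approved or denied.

Approved

Credit score 741 ≥ 660 (meets base)
Total debts = (430 + 390 + 880) = 1,700. DTI: 1,700 ÷ 4,000 = 42.5%, over the 40% base limit.
Reserves = 2,960/390 = 7.6 months ≥ 3
42.5% falls in the override range (40%–44%), so the compensating-factor test applies.
Reserves 7.6 ≥ 6 months; credit score 741 ≥ 720.
Both compensating conditions met → exception applies.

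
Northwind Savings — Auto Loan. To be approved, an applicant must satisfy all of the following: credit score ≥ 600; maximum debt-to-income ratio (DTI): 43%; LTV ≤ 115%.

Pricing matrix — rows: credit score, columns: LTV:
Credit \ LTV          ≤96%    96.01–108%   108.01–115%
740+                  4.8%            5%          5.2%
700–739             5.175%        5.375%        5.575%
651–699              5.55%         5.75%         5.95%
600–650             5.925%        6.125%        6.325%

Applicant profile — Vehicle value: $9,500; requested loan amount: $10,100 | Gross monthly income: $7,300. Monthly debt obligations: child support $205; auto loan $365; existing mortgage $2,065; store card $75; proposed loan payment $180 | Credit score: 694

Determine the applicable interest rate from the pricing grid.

5.75%

Credit score 694 ≥ 600; Total monthly debts = (205 + 365 + 2,065 + 75 + 180) = 2,890. DTI: 2,890 ÷ 7,300 = 39.6%, within the 43% cap
LTV: 10,100 ÷ 9,500 = 106.3%, within 115% cap
Score 694 is in the 651–699 band; LTV 106.3% is in the 96.01–108% band → 5.75%.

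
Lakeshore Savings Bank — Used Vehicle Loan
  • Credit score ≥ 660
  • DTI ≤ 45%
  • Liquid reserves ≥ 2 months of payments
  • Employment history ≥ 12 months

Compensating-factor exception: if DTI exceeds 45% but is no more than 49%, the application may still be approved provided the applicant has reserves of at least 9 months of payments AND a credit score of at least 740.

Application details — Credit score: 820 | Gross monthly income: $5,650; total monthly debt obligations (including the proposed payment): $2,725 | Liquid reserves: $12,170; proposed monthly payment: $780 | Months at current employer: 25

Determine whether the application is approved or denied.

Credit score 820 ≥ 660 (meets base)
DTI = 2,725/5,650 = 48.2% > 45% — standard DTI limit exceeded.
Liquid reserves cover 12,170/780 = 15.6 months — ≥ 2 required
Employment 25 ≥ 12 months
DTI 48.2% is within the 45%–49% exception band; checking compensating factors.
Reserves 15.6 ≥ 9 months; credit score 820 ≥ 740.
Both compensating conditions met → exception applies.

Approved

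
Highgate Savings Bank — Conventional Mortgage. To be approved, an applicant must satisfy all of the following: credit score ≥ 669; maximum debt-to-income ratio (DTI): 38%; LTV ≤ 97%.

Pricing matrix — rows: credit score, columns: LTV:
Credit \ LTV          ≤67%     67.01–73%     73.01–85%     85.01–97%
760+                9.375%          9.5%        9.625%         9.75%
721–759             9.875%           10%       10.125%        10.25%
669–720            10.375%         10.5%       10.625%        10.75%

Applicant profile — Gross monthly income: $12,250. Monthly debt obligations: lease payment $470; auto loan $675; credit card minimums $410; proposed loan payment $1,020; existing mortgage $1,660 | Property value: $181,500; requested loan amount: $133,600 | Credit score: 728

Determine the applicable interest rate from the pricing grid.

Credit score 728 ≥ 669; Total monthly debts = (470 + 675 + 410 + 1,020 + 1,660) = 4,235. DTI = 4,235/12,250 = 34.6% ≤ 38%
LTV = 133,600/181,500 = 73.6% ≤ 97%
Credit 728 → row 721–759; LTV 73.6% → column 73.01–85%. Grid cell → 10.125%.

10.125%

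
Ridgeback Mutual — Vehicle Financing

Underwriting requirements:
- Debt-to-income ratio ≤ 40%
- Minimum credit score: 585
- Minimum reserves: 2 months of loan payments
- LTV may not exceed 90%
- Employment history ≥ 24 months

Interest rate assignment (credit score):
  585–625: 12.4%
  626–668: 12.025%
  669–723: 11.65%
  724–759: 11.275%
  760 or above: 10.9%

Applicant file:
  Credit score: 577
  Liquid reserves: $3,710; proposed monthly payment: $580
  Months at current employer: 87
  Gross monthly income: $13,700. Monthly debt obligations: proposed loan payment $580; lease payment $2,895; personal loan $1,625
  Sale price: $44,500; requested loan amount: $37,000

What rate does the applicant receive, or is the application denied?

Credit score 577 < 585 (below minimum)
Total monthly debts = (580 + 2,895 + 1,625) = 5,100. DTI = 5,100/13,700 = 37.2% ≤ 40%
Liquid reserves cover 3,710/580 = 6.4 months — ≥ 2 required
Employment 87 ≥ 24 months
LTV: 37,000 ÷ 44,500 = 83.1%, within 90% cap
Not all requirements met → denied.

Denied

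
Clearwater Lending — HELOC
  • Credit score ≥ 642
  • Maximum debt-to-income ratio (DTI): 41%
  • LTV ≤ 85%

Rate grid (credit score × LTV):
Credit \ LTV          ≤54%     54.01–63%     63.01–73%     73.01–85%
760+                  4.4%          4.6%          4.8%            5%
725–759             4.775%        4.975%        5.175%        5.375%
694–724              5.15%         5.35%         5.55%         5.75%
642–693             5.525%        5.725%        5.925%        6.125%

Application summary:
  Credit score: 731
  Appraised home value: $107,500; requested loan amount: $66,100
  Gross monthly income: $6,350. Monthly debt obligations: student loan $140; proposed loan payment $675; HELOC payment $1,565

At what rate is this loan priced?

Credit score 731 ≥ 642; Total monthly debts = (140 + 675 + 1,565) = 2,380. Debt-to-income = 2,380/6,350 = 37.5% — meets 41% limit
Loan-to-value = 66,100/107,500 = 61.5% — pass (85% max)
Credit 731 → row 725–759; LTV 61.5% → column 54.01–63%. Grid cell → 4.975%.

4.975%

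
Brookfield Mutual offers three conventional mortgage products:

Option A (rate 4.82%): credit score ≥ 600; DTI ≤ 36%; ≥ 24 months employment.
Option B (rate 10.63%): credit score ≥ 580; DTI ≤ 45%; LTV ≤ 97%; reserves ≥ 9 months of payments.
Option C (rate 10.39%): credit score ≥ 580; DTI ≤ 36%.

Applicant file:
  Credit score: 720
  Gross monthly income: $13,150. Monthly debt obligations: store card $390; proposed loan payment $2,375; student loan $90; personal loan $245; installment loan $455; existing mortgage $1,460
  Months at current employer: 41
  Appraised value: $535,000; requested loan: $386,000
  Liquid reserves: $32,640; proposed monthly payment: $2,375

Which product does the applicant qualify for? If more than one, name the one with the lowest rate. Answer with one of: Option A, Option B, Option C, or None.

Total debts = (390 + 2,375 + 90 + 245 + 455 + 1,460) = 5,015; DTI = 5,015/13,150 = 38.1%.
LTV = 386,000/535,000 = 72.1%.
Reserves = 32,640/2,375 = 13.7 months.
Option A: score 720 ≥ 600; DTI 38.1% > 36%; employment 41 ≥ 24 mo → does not qualify.
Option B: score 720 ≥ 580; DTI 38.1% ≤ 45%; LTV 72.1% ≤ 97%; reserves 13.7 ≥ 9 mo → qualifies.
Option C: score 720 ≥ 580; DTI 38.1% > 36% → does not qualify.

Option B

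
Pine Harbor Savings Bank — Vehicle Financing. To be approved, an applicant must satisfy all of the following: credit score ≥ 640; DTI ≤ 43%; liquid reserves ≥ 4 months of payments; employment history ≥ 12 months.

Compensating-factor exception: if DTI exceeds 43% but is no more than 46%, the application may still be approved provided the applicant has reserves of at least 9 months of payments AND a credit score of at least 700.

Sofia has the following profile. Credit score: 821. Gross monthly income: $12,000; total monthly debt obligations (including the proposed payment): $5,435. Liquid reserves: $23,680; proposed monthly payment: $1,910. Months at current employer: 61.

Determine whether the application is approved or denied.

Approved

Credit score 821 ≥ 640 (meets base)
DTI: 5,435 ÷ 12,000 = 45.3%, over the 43% base limit.
Liquid reserves cover 23,680/1,910 = 12.4 months — ≥ 4 required
Employment 61 ≥ 12 months
DTI 45.3% is within the 43%–46% exception band; checking compensating factors.
Reserves 12.4 ≥ 9 months; credit score 821 ≥ 700.
Both override conditions satisfied; DTI exception granted.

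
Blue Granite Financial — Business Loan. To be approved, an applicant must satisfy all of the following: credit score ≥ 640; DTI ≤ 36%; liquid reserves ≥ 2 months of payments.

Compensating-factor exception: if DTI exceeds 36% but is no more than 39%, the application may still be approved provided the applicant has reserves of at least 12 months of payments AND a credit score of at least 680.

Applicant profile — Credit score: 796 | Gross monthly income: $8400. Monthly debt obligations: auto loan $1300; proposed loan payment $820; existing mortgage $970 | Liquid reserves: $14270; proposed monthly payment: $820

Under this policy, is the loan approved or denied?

Approved

Credit score 796 ≥ 640 (meets base)
Total debts = (1,300 + 820 + 970) = 3,090. DTI: 3,090 ÷ 8,400 = 36.8%, over the 36% base limit.
Reserves = 14,270/820 = 17.4 months ≥ 2
DTI 36.8% is within the 36%–39% exception band; checking compensating factors.
Override check — reserves: 17.4 mo (ok); score: 796 (ok).
Both override conditions satisfied; DTI exception granted.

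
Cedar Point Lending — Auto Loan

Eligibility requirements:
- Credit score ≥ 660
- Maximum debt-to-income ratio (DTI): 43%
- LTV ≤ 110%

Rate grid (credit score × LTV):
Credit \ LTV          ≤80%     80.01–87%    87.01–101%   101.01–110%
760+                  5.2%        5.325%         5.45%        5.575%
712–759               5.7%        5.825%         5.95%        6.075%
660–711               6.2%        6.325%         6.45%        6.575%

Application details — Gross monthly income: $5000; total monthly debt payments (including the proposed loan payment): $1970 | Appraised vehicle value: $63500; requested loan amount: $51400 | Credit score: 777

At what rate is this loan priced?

5.325%

Credit score 777 ≥ 660; Debt-to-income = 1,970/5,000 = 39.4% — meets 43% limit
Loan-to-value = 51,400/63,500 = 80.9% — pass (110% max)
Row: 777 falls in 760+. Column: 80.9% falls in 80.01–87%. Rate = 5.325%.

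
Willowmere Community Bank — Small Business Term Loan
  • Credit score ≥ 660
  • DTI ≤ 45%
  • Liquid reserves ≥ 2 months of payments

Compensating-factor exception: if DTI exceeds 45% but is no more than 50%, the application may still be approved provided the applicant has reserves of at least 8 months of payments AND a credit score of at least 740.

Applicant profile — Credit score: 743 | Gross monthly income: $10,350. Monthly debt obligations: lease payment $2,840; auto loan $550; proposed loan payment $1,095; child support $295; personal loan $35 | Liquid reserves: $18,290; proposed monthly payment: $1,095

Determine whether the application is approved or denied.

Credit score 743 ≥ 660 (meets base)
Total debts = (2,840 + 550 + 1,095 + 295 + 35) = 4,815. DTI: 4,815 ÷ 10,350 = 46.5%, over the 45% base limit.
Liquid reserves cover 18,290/1,095 = 16.7 months — ≥ 2 required
DTI 46.5% is within the 45%–50% exception band; checking compensating factors.
Override check — reserves: 16.7 mo (ok); score: 743 (ok).
Both compensating conditions met → exception applies.

Approved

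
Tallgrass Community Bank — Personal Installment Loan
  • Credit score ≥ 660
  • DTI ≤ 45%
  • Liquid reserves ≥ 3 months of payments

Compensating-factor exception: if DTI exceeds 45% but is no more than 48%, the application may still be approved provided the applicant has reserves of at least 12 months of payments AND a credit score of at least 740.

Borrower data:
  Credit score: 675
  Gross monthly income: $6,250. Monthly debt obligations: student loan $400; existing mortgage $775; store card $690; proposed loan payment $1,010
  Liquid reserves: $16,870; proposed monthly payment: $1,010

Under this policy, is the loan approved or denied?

Denied

Credit score 675 ≥ 660 (meets base)
Total debts = (400 + 775 + 690 + 1,010) = 2,875. DTI = 2,875/6,250 = 46% > 45% — standard DTI limit exceeded.
Reserves: 16,870 ÷ 1,010 = 16.7 months (meets 3-month minimum)
DTI 46% is within the 45%–48% exception band; checking compensating factors.
Reserves 16.7 ≥ 12 months; credit score 675 < 740.
Override conditions not both satisfied; exception does not apply.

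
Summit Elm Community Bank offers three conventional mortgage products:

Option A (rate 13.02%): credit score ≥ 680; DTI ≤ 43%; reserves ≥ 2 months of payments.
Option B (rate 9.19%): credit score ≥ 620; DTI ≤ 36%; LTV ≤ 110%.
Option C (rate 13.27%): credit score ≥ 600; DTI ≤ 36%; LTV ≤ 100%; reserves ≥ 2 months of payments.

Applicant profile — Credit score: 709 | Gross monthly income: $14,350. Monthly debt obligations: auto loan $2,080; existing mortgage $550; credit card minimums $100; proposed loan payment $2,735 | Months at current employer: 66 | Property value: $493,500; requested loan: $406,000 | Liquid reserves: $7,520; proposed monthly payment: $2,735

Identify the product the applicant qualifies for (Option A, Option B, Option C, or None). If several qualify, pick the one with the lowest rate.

Total debts = (2,080 + 550 + 100 + 2,735) = 5,465; DTI = 5,465/14,350 = 38.1%.
LTV = 406,000/493,500 = 82.3%.
Reserves = 7,520/2,735 = 2.7 months.
Option A: score 709 ≥ 680; DTI 38.1% ≤ 43%; reserves 2.7 ≥ 2 mo → qualifies.
Option B: score 709 ≥ 620; DTI 38.1% > 36%; LTV 82.3% ≤ 110% → does not qualify.
Option C: score 709 ≥ 600; DTI 38.1% > 36%; LTV 82.3% ≤ 100%; reserves 2.7 ≥ 2 mo → does not qualify.

Option A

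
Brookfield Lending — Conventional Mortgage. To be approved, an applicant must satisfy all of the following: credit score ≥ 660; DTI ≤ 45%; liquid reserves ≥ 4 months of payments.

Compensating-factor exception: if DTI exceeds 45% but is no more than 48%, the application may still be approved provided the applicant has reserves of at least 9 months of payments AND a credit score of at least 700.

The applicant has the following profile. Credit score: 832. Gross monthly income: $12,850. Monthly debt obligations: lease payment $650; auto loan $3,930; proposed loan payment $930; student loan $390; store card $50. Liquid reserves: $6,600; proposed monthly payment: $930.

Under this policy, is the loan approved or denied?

Credit score 832 ≥ 660 (meets base)
Total debts = (650 + 3,930 + 930 + 390 + 50) = 5,950. DTI = 5,950/12,850 = 46.3% > 45% — standard DTI limit exceeded.
Reserves = 6,600/930 = 7.1 months ≥ 4
DTI 46.3% is within the 45%–48% exception band; checking compensating factors.
Override check — reserves: 7.1 mo (short of 9); score: 832 (ok).
Override conditions not both satisfied; exception does not apply.

Denied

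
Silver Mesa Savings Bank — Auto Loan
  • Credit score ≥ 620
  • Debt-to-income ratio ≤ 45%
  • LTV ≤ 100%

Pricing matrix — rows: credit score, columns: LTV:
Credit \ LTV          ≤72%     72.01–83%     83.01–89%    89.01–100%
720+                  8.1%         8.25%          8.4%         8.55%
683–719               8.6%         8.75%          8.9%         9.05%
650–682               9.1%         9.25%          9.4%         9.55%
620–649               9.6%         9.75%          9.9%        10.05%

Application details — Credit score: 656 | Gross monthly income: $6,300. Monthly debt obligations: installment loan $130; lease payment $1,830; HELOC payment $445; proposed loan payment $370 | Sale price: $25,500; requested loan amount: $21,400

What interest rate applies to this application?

Credit score 656 ≥ 620; Total monthly debts = (130 + 1,830 + 445 + 370) = 2,775. DTI: 2,775 ÷ 6,300 = 44%, within the 45% cap
Loan-to-value = 21,400/25,500 = 83.9% — pass (100% max)
Row: 656 falls in 650–682. Column: 83.9% falls in 83.01–89%. Rate = 9.4%.

9.4%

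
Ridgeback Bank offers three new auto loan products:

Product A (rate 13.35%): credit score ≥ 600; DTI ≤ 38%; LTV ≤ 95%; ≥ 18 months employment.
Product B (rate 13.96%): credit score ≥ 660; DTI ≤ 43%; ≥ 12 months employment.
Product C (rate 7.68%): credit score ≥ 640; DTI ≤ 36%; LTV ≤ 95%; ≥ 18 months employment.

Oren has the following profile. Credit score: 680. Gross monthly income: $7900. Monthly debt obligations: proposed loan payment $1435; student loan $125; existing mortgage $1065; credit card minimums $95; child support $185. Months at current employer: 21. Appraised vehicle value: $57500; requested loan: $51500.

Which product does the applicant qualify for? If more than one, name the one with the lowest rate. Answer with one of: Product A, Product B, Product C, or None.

Product A

Total debts = (1,435 + 125 + 1,065 + 95 + 185) = 2,905; DTI = 2,905/7,900 = 36.8%.
LTV = 51,500/57,500 = 89.6%.
Product A: score 680 ≥ 600; DTI 36.8% ≤ 38%; LTV 89.6% ≤ 95%; employment 21 ≥ 18 mo → qualifies.
Product B: score 680 ≥ 660; DTI 36.8% ≤ 43%; employment 21 ≥ 12 mo → qualifies.
Product C: score 680 ≥ 640; DTI 36.8% > 36%; LTV 89.6% ≤ 95%; employment 21 ≥ 18 mo → does not qualify.
Qualifying: Product A, Product B. Lowest rate is 13.35% → Product A.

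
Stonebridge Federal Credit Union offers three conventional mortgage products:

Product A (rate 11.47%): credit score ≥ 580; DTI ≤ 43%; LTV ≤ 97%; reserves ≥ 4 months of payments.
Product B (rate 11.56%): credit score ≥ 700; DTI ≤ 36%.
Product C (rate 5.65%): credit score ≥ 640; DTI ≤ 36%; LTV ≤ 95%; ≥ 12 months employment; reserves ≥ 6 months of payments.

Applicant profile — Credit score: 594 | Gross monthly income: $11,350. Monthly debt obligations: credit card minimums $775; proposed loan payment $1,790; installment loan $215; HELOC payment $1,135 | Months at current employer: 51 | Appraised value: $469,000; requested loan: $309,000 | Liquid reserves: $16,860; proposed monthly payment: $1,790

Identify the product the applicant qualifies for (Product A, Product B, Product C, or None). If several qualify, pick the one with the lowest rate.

Product A

Total debts = (775 + 1,790 + 215 + 1,135) = 3,915; DTI = 3,915/11,350 = 34.5%.
LTV = 309,000/469,000 = 65.9%.
Reserves = 16,860/1,790 = 9.4 months.
Product A: score 594 ≥ 580; DTI 34.5% ≤ 43%; LTV 65.9% ≤ 97%; reserves 9.4 ≥ 4 mo → qualifies.
Product B: score 594 < 700; DTI 34.5% ≤ 36% → does not qualify.
Product C: score 594 < 640; DTI 34.5% ≤ 36%; LTV 65.9% ≤ 95%; employment 51 ≥ 12 mo; reserves 9.4 ≥ 6 mo → does not qualify.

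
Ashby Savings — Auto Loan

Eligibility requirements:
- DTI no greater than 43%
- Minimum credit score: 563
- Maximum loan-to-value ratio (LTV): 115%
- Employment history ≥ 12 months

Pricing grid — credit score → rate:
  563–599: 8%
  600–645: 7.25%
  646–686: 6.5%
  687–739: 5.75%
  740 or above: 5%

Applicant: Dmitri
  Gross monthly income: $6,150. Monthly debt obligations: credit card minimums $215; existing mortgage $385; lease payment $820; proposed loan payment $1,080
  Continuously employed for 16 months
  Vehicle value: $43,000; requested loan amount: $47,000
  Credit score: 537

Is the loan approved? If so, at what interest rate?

Credit score 537 < 563 (below minimum)
Employment 16 ≥ 12 months
Total monthly debts = (215 + 385 + 820 + 1,080) = 2,500. DTI: 2,500 ÷ 6,150 = 40.7%, within the 43% cap
LTV = 47,000/43,000 = 109.3% ≤ 115%
Not all requirements met → denied.

Denied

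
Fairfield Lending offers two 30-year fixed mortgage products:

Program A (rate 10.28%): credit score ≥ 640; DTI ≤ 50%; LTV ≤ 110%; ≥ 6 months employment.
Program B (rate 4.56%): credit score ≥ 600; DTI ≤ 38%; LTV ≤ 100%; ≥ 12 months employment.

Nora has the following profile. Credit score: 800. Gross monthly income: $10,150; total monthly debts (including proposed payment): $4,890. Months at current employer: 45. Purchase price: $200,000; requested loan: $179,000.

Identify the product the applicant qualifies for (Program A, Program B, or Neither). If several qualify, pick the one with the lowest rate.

DTI = 4,890/10,150 = 48.2%.
LTV = 179,000/200,000 = 89.5%.
Program A: score 800 ≥ 640; DTI 48.2% ≤ 50%; LTV 89.5% ≤ 110%; employment 45 ≥ 6 mo → qualifies.
Program B: score 800 ≥ 600; DTI 48.2% > 38%; LTV 89.5% ≤ 100%; employment 45 ≥ 12 mo → does not qualify.

Program A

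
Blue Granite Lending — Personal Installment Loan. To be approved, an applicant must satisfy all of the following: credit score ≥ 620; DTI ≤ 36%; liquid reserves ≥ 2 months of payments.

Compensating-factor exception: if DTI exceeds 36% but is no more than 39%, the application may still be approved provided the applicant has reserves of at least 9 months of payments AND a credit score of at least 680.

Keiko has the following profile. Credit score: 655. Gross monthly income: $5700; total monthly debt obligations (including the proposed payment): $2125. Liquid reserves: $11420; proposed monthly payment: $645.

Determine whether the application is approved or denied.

Denied

Credit score 655 ≥ 620 (meets base)
DTI = 2,125/5,700 = 37.3% > 36% — standard DTI limit exceeded.
Liquid reserves cover 11,420/645 = 17.7 months — ≥ 2 required
37.3% falls in the override range (36%–39%), so the compensating-factor test applies.
Override check — reserves: 17.7 mo (ok); score: 655 (below 680).
Override conditions not both satisfied; exception does not apply.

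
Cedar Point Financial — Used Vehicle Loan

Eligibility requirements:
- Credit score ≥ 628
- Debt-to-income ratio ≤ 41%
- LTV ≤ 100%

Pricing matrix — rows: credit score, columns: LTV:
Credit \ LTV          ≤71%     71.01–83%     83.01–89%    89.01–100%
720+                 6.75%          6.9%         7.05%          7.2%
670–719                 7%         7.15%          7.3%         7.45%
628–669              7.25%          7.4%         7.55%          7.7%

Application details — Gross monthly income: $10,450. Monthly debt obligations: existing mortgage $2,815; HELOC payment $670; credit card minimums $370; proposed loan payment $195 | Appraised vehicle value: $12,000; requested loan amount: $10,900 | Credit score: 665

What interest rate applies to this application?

Credit score 665 ≥ 628; Total monthly debts = (2,815 + 670 + 370 + 195) = 4,050. Debt-to-income = 4,050/10,450 = 38.8% — meets 41% limit
LTV: 10,900 ÷ 12,000 = 90.8%, within 100% cap
Credit 665 → row 628–669; LTV 90.8% → column 89.01–100%. Grid cell → 7.7%.

7.7%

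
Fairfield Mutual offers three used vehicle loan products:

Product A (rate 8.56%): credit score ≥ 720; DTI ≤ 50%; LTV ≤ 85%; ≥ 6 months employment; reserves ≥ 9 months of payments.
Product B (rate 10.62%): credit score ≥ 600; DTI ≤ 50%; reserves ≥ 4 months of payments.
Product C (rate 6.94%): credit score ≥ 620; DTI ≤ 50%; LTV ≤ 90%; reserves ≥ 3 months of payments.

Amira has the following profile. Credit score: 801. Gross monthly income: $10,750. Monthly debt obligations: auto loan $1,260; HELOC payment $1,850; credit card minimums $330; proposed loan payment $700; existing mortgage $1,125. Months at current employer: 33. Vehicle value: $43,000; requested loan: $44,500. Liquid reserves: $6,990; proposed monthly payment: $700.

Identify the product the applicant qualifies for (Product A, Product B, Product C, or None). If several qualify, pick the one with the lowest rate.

Total debts = (1,260 + 1,850 + 330 + 700 + 1,125) = 5,265; DTI = 5,265/10,750 = 49%.
LTV = 44,500/43,000 = 103.5%.
Reserves = 6,990/700 = 10.0 months.
Product A: score 801 ≥ 720; DTI 49% ≤ 50%; LTV 103.5% > 85%; employment 33 ≥ 6 mo; reserves 10.0 ≥ 9 mo → does not qualify.
Product B: score 801 ≥ 600; DTI 49% ≤ 50%; reserves 10.0 ≥ 4 mo → qualifies.
Product C: score 801 ≥ 620; DTI 49% ≤ 50%; LTV 103.5% > 90%; reserves 10.0 ≥ 3 mo → does not qualify.

Product B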